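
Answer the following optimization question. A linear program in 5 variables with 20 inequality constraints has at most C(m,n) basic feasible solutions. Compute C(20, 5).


Each vertex corresponds to some choice of n active constraints out of m, so the number of vertices is at most C(m, n) = m! / (n!(m-n)!).
m = 20, n = 5
Numerator: 20 * 19 * 18 * 17 * 16
Denominator: 5! = 120
C(20, 5) = 15504


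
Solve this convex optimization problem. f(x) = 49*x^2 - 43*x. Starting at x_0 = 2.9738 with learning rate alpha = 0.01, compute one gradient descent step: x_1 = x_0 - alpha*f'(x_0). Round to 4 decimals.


We compute the gradient at x_0 and apply the update.
f'(x) = 98*x - 43
f'(2.9738) = 98*2.9738 - 43 = 248.4324
x_1 = 2.9738 - 0.01*248.4324 = 0.4895


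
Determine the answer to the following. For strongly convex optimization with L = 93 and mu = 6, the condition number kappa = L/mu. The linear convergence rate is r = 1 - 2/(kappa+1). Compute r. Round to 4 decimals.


Step 1: Compute the condition number.
kappa = L/mu = 93/6 = 15.5
Step 2: Compute the convergence rate.
r = 1 - 2/(kappa + 1) = 1 - 2*mu/(L + mu) = (L - mu)/(L + mu) = 87/99 = 0.8788


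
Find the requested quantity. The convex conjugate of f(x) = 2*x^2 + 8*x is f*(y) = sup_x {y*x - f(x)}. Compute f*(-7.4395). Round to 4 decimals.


f*(y) = sup_x {y*x - a*x^2 - b*x} = sup_x {(y-b)*x - a*x^2}
FOC: (y - b) - 2a*x = 0 => x* = (y - b)/(2a)
x* = (-7.4395 - 8)/(2*2) = -3.8599
f*(-7.4395) = (y-b)^2/(4a) = (-7.4395 - 8)^2/(4*2)
= 238.3782/8 = 29.7973


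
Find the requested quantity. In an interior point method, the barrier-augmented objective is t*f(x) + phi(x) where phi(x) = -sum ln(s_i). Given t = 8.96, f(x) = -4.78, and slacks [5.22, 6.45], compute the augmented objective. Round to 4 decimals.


Step 1: Compute log-barrier.
ln values: [1.6525, 1.8641]
phi = -(1.6525 + 1.8641) = -3.5166
Step 2: Compute augmented objective.
t*f(x) = 8.96*-4.78 = -42.8288
Total = -42.8288 - 3.5166 = -46.3454


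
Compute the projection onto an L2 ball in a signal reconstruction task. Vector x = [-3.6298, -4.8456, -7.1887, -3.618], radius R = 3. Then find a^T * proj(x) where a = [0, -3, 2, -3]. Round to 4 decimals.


Step 1: Compute ||x|| (intermediates to 6 decimals).
||x|| = sqrt((-3.6298)^2 + (-4.8456)^2 + (-7.1887)^2 + (-3.618)^2) = 10.07088
Step 2: Project.
Since ||x|| > R, scale = R/||x|| = 3/10.07088 = 0.297889, proj(x) = scale * x
proj(x) = [-1.081277, -1.443451, -2.141435, -1.077762]
Step 3: Dot product.
a^T * proj(x) = 0*(-1.081277) - 3*(-1.443451) + 2*(-2.141435) - 3*(-1.077762) = 3.2808


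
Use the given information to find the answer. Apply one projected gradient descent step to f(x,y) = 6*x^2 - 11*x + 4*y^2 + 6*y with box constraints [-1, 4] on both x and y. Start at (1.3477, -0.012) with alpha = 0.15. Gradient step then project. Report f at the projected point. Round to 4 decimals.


Step 1: Compute gradient at (1.3477, -0.012).
grad_x = 2*6*1.3477 - 11 = 5.1724
grad_y = 2*4*-0.012 + 6 = 5.904
Step 2: Gradient step.
x_raw = 1.3477 - 0.15*5.1724 = 0.5718
y_raw = -0.012 - 0.15*5.904 = -0.8976
Step 3: Project onto [-1, 4].
x_proj = clip(0.5718) = 0.5718
y_proj = clip(-0.8976) = -0.8976
Step 4: Evaluate f.
f(0.5718, -0.8976) = -6.4911


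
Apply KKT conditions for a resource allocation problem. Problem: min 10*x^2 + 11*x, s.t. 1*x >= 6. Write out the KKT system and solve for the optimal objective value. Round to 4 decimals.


Step 1: Try lambda = 0 (constraint inactive).
x_unc = -11/(2*10) = -0.55
Check: 1*-0.55 = -0.55 < 6 -- violated!
Step 2: Constraint must be active: 1*x = 6
x* = 6/1 = 6.0
lambda = (2*10*6.0 + 11)/1 = 131.0
Step 3: Compute optimal value.
f(x*) = 10*6.0^2 + 11*6.0 = 426.0


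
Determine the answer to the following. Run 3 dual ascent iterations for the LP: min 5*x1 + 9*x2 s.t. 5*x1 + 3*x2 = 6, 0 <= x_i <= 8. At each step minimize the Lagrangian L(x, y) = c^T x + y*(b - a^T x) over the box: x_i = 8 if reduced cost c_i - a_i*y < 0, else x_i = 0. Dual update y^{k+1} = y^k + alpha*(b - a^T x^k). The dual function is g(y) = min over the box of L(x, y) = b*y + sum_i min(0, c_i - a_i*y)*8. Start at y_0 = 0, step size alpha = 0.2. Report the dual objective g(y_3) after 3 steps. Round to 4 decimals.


Dual ascent for LP: min 5*x1 + 9*x2, 5*x1 + 3*x2 = 6, 0 <= x_i <= 8
Step 1: y^k = 0.0, reduced costs: (5.0, 9.0)
  x^k = (0.0, 0.0), subgradient = b - a^T x = 6.0
  y^{k+1} = 0.0 + 0.2*6.0 = 1.2
Step 2: y^k = 1.2, reduced costs: (-1.0, 5.4)
  x^k = (8.0, 0.0), subgradient = b - a^T x = -34.0
  y^{k+1} = 1.2 + 0.2*-34.0 = -5.6
Step 3: y^k = -5.6, reduced costs: (33.0, 25.8)
  x^k = (0.0, 0.0), subgradient = b - a^T x = 6.0
  y^{k+1} = -5.6 + 0.2*6.0 = -4.4
Dual objective at y_3 = -4.4: reduced costs (27.0, 22.2), box minimizer x = (0.0, 0.0)
g(y_3) = b*y + (c1 - a1*y)*x1 + (c2 - a2*y)*x2 = 6*(-4.4) + 27.0*0.0 + 22.2*0.0 = -26.4 + 0.0 + 0.0 = -26.4


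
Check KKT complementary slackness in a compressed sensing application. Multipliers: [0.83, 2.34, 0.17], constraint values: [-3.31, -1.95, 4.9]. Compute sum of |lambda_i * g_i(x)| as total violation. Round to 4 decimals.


KKT complementary slackness check:
lambda_1 * g_1 = 0.83 * -3.31 = -2.7473
lambda_2 * g_2 = 2.34 * -1.95 = -4.563
lambda_3 * g_3 = 0.17 * 4.9 = 0.833
Total violation = 2.7473 + 4.563 + 0.833 = 8.1433


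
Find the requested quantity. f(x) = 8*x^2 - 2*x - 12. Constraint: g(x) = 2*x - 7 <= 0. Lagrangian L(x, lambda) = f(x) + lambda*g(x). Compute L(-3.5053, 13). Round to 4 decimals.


Step 1: Evaluate f(x).
f(-3.5053) = 8*(-3.5053)^2 - 2*(-3.5053) - 12 = 93.3076
Step 2: Evaluate g(x).
g(-3.5053) = 2*-3.5053 - 7 = -14.0106
Step 3: Compute Lagrangian.
L = 93.3076 + 13*-14.0106 = -88.8302


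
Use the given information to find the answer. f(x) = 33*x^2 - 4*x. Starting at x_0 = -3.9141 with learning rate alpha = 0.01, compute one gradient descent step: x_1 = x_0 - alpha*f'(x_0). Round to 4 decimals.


We compute the gradient at x_0 and apply the update.
f'(x) = 66*x - 4
f'(-3.9141) = 66*-3.9141 - 4 = -262.3306
x_1 = -3.9141 - 0.01*-262.3306 = -1.2908


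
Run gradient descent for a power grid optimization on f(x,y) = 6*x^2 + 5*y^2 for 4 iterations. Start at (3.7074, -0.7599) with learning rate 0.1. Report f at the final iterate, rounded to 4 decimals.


Gradient descent on f(x,y) = 6*x^2 + 5*y^2.
Starting point: (3.7074, -0.7599), alpha = 0.1
Step 1: grad_x = 2*6*3.7074 = 44.4888, grad_y = 2*5*-0.7599 = -7.599
  x_1 = 3.7074 - 0.1*44.4888 = -0.7415
  y_1 = -0.7599 - 0.1*-7.599 = 0.0
Step 2: grad_x = 2*6*-0.7415 = -8.8978, grad_y = 2*5*0.0 = 0.0
  x_2 = -0.7415 - 0.1*-8.8978 = 0.1483
  y_2 = 0.0 - 0.1*0.0 = 0.0
Step 3: grad_x = 2*6*0.1483 = 1.7796, grad_y = 2*5*0.0 = 0.0
  x_3 = 0.1483 - 0.1*1.7796 = -0.0297
  y_3 = 0.0 - 0.1*0.0 = 0.0
Step 4: grad_x = 2*6*-0.0297 = -0.3559, grad_y = 2*5*0.0 = 0.0
  x_4 = -0.0297 - 0.1*-0.3559 = 0.0059
  y_4 = 0.0 - 0.1*0.0 = 0.0
f(0.0059, 0.0) = 6*0.0059^2 + 5*0.0^2 = 0.0002


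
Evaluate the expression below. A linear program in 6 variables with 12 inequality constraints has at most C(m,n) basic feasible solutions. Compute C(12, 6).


Each vertex corresponds to some choice of n active constraints out of m, so the number of vertices is at most C(m, n) = m! / (n!(m-n)!).
m = 12, n = 6
Numerator: 12 * 11 * 10 * 9 * 8 * 7
Denominator: 6! = 720
C(12, 6) = 924


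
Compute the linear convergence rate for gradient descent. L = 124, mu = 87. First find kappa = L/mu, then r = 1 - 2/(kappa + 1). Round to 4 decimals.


Step 1: Compute the condition number.
kappa = L/mu = 124/87 = 1.4253
Step 2: Compute the convergence rate.
r = 1 - 2/(kappa + 1) = 1 - 2*mu/(L + mu) = (L - mu)/(L + mu) = 37/211 = 0.1754


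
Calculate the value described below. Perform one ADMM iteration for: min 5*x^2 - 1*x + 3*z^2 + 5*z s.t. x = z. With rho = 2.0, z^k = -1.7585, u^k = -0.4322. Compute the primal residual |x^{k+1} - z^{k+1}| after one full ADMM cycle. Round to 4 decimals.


ADMM iteration with rho = 2.0, z^k = -1.7585, u^k = -0.4322
Step 1: x-update.
Minimize 5*x^2 - 1*x + (2.0/2)*(x + 1.7585 - 0.4322)^2
FOC: (2*5 + 2.0)*x = 1 + 2.0*(-1.7585 + 0.4322)
x^{k+1} = -0.1377
Step 2: z-update.
Minimize 3*z^2 + 5*z + (2.0/2)*(-0.1377 - z - 0.4322)^2
FOC: (2*3 + 2.0)*z = -5 + 2.0*(-0.1377 - 0.4322)
z^{k+1} = -0.7675
Step 3: u-update.
u^{k+1} = -0.4322 - 0.1377 + 0.7675 = 0.1976
Step 4: Primal residual = |-0.1377 + 0.7675| = 0.6298


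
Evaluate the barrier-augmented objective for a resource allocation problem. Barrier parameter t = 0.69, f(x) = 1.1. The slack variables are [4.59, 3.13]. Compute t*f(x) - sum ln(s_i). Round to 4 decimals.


Step 1: Compute log-barrier.
ln values: [1.5239, 1.141]
phi = -(1.5239 + 1.141) = -2.6649
Step 2: Compute augmented objective.
t*f(x) = 0.69*1.1 = 0.759
Total = 0.759 - 2.6649 = -1.9059


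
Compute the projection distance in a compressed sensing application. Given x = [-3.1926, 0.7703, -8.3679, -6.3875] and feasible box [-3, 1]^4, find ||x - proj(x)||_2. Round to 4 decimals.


Project each component onto [-3, 1].
clip(-3.1926) = -3.0, clip(0.7703) = 0.7703, clip(-8.3679) = -3.0, clip(-6.3875) = -3.0
Projection = [-3.0, 0.7703, -3.0, -3.0]
Squared diffs: [0.0371, 0.0, 28.8144, 11.4752]
Distance = sqrt(40.3267) = 6.3503


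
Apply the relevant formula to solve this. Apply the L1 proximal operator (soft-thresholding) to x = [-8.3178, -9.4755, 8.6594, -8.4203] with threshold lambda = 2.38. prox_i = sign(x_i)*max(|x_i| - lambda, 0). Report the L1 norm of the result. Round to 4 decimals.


Soft-thresholding with lambda = 2.38:
prox(-8.3178) = sign(-8.3178)*max(|-8.3178| - 2.38, 0) = -5.9378
prox(-9.4755) = sign(-9.4755)*max(|-9.4755| - 2.38, 0) = -7.0955
prox(8.6594) = sign(8.6594)*max(|8.6594| - 2.38, 0) = 6.2794
prox(-8.4203) = sign(-8.4203)*max(|-8.4203| - 2.38, 0) = -6.0403
prox(x) = [-5.9378, -7.0955, 6.2794, -6.0403]
||prox(x)||_1 = 5.9378 + 7.0955 + 6.2794 + 6.0403 = 25.353


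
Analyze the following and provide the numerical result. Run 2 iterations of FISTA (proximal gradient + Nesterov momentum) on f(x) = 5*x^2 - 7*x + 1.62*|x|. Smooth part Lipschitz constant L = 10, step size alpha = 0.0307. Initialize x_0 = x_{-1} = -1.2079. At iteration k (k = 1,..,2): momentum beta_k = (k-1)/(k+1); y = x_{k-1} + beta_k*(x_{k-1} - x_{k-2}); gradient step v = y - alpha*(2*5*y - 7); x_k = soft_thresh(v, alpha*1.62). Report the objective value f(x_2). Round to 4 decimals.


FISTA on f(x) = 5*x^2 - 7*x + 1.62*|x|
L = 10, alpha = 0.0307
Iteration 1: beta = 0.0, y = -1.2079 + 0.0*(-1.2079 + 1.2079) = -1.2079
  grad(y) = -19.079, v = y - alpha*grad = -0.6222
  prox(v) = soft_thresh(-0.6222, 0.0497) = -0.5724
Iteration 2: beta = 0.3333, y = -0.5724 + 0.3333*(-0.5724 + 1.2079) = -0.3606
  grad(y) = -10.6062, v = y - alpha*grad = -0.035
  prox(v) = soft_thresh(-0.035, 0.0497) = 0.0
f(x_2) = 5*0.0^2 - 7*0.0 + 1.62*|0.0| = 0.0


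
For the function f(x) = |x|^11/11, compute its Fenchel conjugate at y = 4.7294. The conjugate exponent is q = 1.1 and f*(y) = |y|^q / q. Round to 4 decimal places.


The conjugate exponent q satisfies 1/p + 1/q = 1.
p = 11, so q = 11/(11 - 1) = 1.1
|y|^q = 4.7294^1.1 = 5.5244
f*(4.7294) = 5.5244 / 1.1 = 5.0222


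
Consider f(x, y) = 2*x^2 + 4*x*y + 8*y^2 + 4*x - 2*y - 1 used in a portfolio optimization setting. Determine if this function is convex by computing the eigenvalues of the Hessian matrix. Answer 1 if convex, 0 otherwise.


The Hessian of f(x,y) = 2*x^2 + 4*x*y + 8*y^2 + 4*x - 2*y - 1 is:
H = [[4, 4], [4, 16]]
Trace = 4 + 16 = 20
Determinant = 4*16 - (4)^2 = 48
Discriminant = (20)^2 - 4*48 = 208.0
Eigenvalues: lambda_1 = 2.7889, lambda_2 = 17.2111
The function is convex.

1


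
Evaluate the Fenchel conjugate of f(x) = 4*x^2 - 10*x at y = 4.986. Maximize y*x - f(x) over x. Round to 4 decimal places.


f*(y) = sup_x {y*x - a*x^2 - b*x} = sup_x {(y-b)*x - a*x^2}
FOC: (y - b) - 2a*x = 0 => x* = (y - b)/(2a)
x* = (4.986 + 10)/(2*4) = 1.8733
f*(4.986) = (y-b)^2/(4a) = (4.986 + 10)^2/(4*4)
= 224.5802/16 = 14.0363


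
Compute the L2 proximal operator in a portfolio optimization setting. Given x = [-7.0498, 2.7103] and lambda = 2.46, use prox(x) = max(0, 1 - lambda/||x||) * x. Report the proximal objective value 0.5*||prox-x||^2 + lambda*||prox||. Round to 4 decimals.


Step 1: Compute ||x||.
||x|| = 7.5528
Step 2: Compute scaling factor.
scale = max(0, 1 - 2.46/7.5528) = 0.6743
Step 3: prox(x) = [-4.7536, 1.8275]
||prox(x)|| = 5.0928
Step 4: Proximal objective.
0.5*||prox-x||^2 = 3.0258
lambda*||prox|| = 12.5283
Total = 15.5542


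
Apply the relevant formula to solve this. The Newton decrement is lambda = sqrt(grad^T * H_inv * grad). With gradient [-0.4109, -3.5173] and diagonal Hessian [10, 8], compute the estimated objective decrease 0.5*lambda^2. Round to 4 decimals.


Step 1: H is diagonal, so H^(-1) * g = [-0.0411, -0.4397].
Step 2: g^T H^(-1) g = sum_i g_i^2 / H_ii
  = (-0.4109)^2/10 + (-3.5173)^2/8
  = 0.0169 + 1.5464 = 1.5633
Step 3: Objective decrease = 0.5 * g^T H^(-1) g = 0.7817


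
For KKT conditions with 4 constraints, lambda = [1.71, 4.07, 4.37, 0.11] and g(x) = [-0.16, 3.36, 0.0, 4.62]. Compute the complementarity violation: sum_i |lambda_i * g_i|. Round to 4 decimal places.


KKT complementary slackness check:
lambda_1 * g_1 = 1.71 * -0.16 = -0.2736
lambda_2 * g_2 = 4.07 * 3.36 = 13.6752
lambda_3 * g_3 = 4.37 * 0.0 = 0.0
lambda_4 * g_4 = 0.11 * 4.62 = 0.5082
Total violation = 0.2736 + 13.6752 + 0.0 + 0.5082 = 14.457


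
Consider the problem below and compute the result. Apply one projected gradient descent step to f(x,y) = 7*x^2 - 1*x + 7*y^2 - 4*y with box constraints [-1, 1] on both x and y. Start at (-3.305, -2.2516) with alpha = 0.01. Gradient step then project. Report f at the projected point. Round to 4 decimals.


Step 1: Compute gradient at (-3.305, -2.2516).
grad_x = 2*7*-3.305 - 1 = -47.27
grad_y = 2*7*-2.2516 - 4 = -35.5224
Step 2: Gradient step.
x_raw = -3.305 - 0.01*-47.27 = -2.8323
y_raw = -2.2516 - 0.01*-35.5224 = -1.8964
Step 3: Project onto [-1, 1].
x_proj = clip(-2.8323) = -1.0
y_proj = clip(-1.8964) = -1.0
Step 4: Evaluate f.
f(-1.0, -1.0) = 19.0


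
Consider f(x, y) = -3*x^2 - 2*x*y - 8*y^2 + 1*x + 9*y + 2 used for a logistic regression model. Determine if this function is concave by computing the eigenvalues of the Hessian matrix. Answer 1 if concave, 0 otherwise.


The Hessian of f(x,y) = -3*x^2 - 2*x*y - 8*y^2 + 1*x + 9*y + 2 is:
H = [[-6, -2], [-2, -16]]
Trace = -6 - 16 = -22
Determinant = -6*-16 - (-2)^2 = 92
Discriminant = (-22)^2 - 4*92 = 116.0
Eigenvalues: lambda_1 = -16.3852, lambda_2 = -5.6148
The function is concave.

1


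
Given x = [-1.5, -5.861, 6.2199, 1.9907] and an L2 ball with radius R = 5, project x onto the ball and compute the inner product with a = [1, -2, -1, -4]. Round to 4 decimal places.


Step 1: Compute ||x|| (intermediates to 6 decimals).
||x|| = sqrt((-1.5)^2 + (-5.861)^2 + 6.2199^2 + 1.9907^2) = 8.902323
Step 2: Project.
Since ||x|| > R, scale = R/||x|| = 5/8.902323 = 0.561651, proj(x) = scale * x
proj(x) = [-0.842477, -3.291837, 3.493413, 1.118079]
Step 3: Dot product.
a^T * proj(x) = 1*(-0.842477) - 2*(-3.291837) - 1*3.493413 - 4*1.118079 = -2.2245


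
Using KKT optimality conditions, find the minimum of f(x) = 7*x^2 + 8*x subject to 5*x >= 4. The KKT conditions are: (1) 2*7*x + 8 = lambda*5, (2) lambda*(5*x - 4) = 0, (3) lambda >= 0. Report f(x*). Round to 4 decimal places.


Step 1: Try lambda = 0 (constraint inactive).
x_unc = -8/(2*7) = -0.5714
Check: 5*-0.5714 = -2.857 < 4 -- violated!
Step 2: Constraint must be active: 5*x = 4
x* = 4/5 = 0.8
lambda = (2*7*0.8 + 8)/5 = 3.84
Step 3: Compute optimal value.
f(x*) = 7*0.8^2 + 8*0.8 = 10.88


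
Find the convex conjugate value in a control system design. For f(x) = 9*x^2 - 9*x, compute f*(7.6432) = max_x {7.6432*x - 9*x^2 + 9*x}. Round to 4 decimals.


f*(y) = sup_x {y*x - a*x^2 - b*x} = sup_x {(y-b)*x - a*x^2}
FOC: (y - b) - 2a*x = 0 => x* = (y - b)/(2a)
x* = (7.6432 + 9)/(2*9) = 0.9246
f*(7.6432) = (y-b)^2/(4a) = (7.6432 + 9)^2/(4*9)
= 276.9961/36 = 7.6943


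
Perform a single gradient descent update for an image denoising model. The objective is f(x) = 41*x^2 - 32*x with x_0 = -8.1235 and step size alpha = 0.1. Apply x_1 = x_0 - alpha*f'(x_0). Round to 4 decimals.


We compute the gradient at x_0 and apply the update.
f'(x) = 82*x - 32
f'(-8.1235) = 82*-8.1235 - 32 = -698.127
x_1 = -8.1235 - 0.1*-698.127 = 61.6892


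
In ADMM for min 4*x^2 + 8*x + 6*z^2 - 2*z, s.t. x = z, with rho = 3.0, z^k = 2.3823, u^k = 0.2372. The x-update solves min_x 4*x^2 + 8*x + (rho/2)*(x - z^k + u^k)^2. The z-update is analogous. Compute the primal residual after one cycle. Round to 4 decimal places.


ADMM iteration with rho = 3.0, z^k = 2.3823, u^k = 0.2372
Step 1: x-update.
Minimize 4*x^2 + 8*x + (3.0/2)*(x - 2.3823 + 0.2372)^2
FOC: (2*4 + 3.0)*x = -8 + 3.0*(2.3823 - 0.2372)
x^{k+1} = -0.1422
Step 2: z-update.
Minimize 6*z^2 - 2*z + (3.0/2)*(-0.1422 - z + 0.2372)^2
FOC: (2*6 + 3.0)*z = 2 + 3.0*(-0.1422 + 0.2372)
z^{k+1} = 0.1523
Step 3: u-update.
u^{k+1} = 0.2372 - 0.1422 - 0.1523 = -0.0574
Step 4: Primal residual = |-0.1422 - 0.1523| = 0.2946


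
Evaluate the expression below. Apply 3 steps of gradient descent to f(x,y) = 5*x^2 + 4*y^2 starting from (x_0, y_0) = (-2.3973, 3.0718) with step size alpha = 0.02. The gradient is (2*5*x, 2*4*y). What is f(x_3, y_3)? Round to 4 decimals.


Gradient descent on f(x,y) = 5*x^2 + 4*y^2.
Starting point: (-2.3973, 3.0718), alpha = 0.02
Step 1: grad_x = 2*5*-2.3973 = -23.973, grad_y = 2*4*3.0718 = 24.5744
  x_1 = -2.3973 - 0.02*-23.973 = -1.9178
  y_1 = 3.0718 - 0.02*24.5744 = 2.5803
Step 2: grad_x = 2*5*-1.9178 = -19.1784, grad_y = 2*4*2.5803 = 20.6425
  x_2 = -1.9178 - 0.02*-19.1784 = -1.5343
  y_2 = 2.5803 - 0.02*20.6425 = 2.1675
Step 3: grad_x = 2*5*-1.5343 = -15.3427, grad_y = 2*4*2.1675 = 17.3397
  x_3 = -1.5343 - 0.02*-15.3427 = -1.2274
  y_3 = 2.1675 - 0.02*17.3397 = 1.8207
f(-1.2274, 1.8207) = 5*(-1.2274)^2 + 4*1.8207^2 = 20.7921


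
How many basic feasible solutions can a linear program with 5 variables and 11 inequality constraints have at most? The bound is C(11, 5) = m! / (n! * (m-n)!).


Each vertex corresponds to some choice of n active constraints out of m, so the number of vertices is at most C(m, n) = m! / (n!(m-n)!).
m = 11, n = 5
Numerator: 11 * 10 * 9 * 8 * 7
Denominator: 5! = 120
C(11, 5) = 462


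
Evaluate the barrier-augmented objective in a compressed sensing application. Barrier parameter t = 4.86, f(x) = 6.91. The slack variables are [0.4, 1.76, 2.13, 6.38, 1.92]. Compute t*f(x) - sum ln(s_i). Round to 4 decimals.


Step 1: Compute log-barrier.
ln values: [-0.9163, 0.5653, 0.7561, 1.8532, 0.6523]
phi = -(-0.9163 + 0.5653 + 0.7561 + 1.8532 + 0.6523) = -2.9106
Step 2: Compute augmented objective.
t*f(x) = 4.86*6.91 = 33.5826
Total = 33.5826 - 2.9106 = 30.672


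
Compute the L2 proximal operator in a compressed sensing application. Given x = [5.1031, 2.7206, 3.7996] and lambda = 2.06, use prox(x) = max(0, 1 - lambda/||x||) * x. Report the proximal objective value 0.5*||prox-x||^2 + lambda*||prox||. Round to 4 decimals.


Step 1: Compute ||x||.
||x|| = 6.9196
Step 2: Compute scaling factor.
scale = max(0, 1 - 2.06/6.9196) = 0.7023
Step 3: prox(x) = [3.5839, 1.9107, 2.6684]
||prox(x)|| = 4.8596
Step 4: Proximal objective.
0.5*||prox-x||^2 = 2.1218
lambda*||prox|| = 10.0108
Total = 12.1325


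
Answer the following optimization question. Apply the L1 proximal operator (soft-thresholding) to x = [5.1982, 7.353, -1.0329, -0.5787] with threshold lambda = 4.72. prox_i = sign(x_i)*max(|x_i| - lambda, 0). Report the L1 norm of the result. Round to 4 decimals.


Soft-thresholding with lambda = 4.72:
prox(5.1982) = sign(5.1982)*max(|5.1982| - 4.72, 0) = 0.4782
prox(7.353) = sign(7.353)*max(|7.353| - 4.72, 0) = 2.633
prox(-1.0329) = sign(-1.0329)*max(|-1.0329| - 4.72, 0) = 0.0
prox(-0.5787) = sign(-0.5787)*max(|-0.5787| - 4.72, 0) = 0.0
prox(x) = [0.4782, 2.633, 0.0, 0.0]
||prox(x)||_1 = 0.4782 + 2.633 + 0.0 + 0.0 = 3.1112


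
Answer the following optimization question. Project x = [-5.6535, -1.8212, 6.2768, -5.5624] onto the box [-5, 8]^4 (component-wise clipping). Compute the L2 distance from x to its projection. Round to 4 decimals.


Project each component onto [-5, 8].
clip(-5.6535) = -5.0, clip(-1.8212) = -1.8212, clip(6.2768) = 6.2768, clip(-5.5624) = -5.0
Projection = [-5.0, -1.8212, 6.2768, -5.0]
Squared diffs: [0.4271, 0.0, 0.0, 0.3163]
Distance = sqrt(0.7434) = 0.8622


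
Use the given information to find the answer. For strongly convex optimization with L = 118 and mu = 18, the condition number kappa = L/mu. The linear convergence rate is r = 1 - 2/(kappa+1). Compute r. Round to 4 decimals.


Step 1: Compute the condition number.
kappa = L/mu = 118/18 = 6.5556
Step 2: Compute the convergence rate.
r = 1 - 2/(kappa + 1) = 1 - 2*mu/(L + mu) = (L - mu)/(L + mu) = 100/136 = 0.7353


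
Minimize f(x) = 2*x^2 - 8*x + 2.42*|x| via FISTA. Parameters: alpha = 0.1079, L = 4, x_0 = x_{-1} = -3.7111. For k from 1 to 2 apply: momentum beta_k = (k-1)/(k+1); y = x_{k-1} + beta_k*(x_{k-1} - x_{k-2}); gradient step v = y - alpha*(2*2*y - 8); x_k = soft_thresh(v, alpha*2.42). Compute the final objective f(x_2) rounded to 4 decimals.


FISTA on f(x) = 2*x^2 - 8*x + 2.42*|x|
L = 4, alpha = 0.1079
Iteration 1: beta = 0.0, y = -3.7111 + 0.0*(-3.7111 + 3.7111) = -3.7111
  grad(y) = -22.8444, v = y - alpha*grad = -1.2462
  prox(v) = soft_thresh(-1.2462, 0.2611) = -0.9851
Iteration 2: beta = 0.3333, y = -0.9851 + 0.3333*(-0.9851 + 3.7111) = -0.0764
  grad(y) = -8.3056, v = y - alpha*grad = 0.8198
  prox(v) = soft_thresh(0.8198, 0.2611) = 0.5587
f(x_2) = 2*0.5587^2 - 8*0.5587 + 2.42*|0.5587| = -2.4931


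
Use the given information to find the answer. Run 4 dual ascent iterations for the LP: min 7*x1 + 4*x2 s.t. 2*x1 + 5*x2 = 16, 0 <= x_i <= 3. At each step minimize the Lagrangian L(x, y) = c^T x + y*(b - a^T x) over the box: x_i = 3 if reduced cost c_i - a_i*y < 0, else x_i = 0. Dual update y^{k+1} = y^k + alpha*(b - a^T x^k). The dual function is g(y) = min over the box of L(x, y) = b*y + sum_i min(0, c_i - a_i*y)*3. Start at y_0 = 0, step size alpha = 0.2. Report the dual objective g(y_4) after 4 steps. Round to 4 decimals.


Dual ascent for LP: min 7*x1 + 4*x2, 2*x1 + 5*x2 = 16, 0 <= x_i <= 3
Step 1: y^k = 0.0, reduced costs: (7.0, 4.0)
  x^k = (0.0, 0.0), subgradient = b - a^T x = 16.0
  y^{k+1} = 0.0 + 0.2*16.0 = 3.2
Step 2: y^k = 3.2, reduced costs: (0.6, -12.0)
  x^k = (0.0, 3.0), subgradient = b - a^T x = 1.0
  y^{k+1} = 3.2 + 0.2*1.0 = 3.4
Step 3: y^k = 3.4, reduced costs: (0.2, -13.0)
  x^k = (0.0, 3.0), subgradient = b - a^T x = 1.0
  y^{k+1} = 3.4 + 0.2*1.0 = 3.6
Step 4: y^k = 3.6, reduced costs: (-0.2, -14.0)
  x^k = (3.0, 3.0), subgradient = b - a^T x = -5.0
  y^{k+1} = 3.6 + 0.2*-5.0 = 2.6
Dual objective at y_4 = 2.6: reduced costs (1.8, -9.0), box minimizer x = (0.0, 3.0)
g(y_4) = b*y + (c1 - a1*y)*x1 + (c2 - a2*y)*x2 = 16*2.6 + 1.8*0.0 + (-9.0)*3.0 = 41.6 + 0.0 - 27.0 = 14.6


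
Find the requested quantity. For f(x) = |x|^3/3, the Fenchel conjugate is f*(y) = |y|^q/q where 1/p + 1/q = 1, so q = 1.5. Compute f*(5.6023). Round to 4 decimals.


The conjugate exponent q satisfies 1/p + 1/q = 1.
p = 3, so q = 3/(3 - 1) = 1.5
|y|^q = 5.6023^1.5 = 13.2602
f*(5.6023) = 13.2602 / 1.5 = 8.8401


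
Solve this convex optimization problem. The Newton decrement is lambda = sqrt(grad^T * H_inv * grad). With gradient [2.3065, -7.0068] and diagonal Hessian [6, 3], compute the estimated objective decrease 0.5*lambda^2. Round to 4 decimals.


Step 1: H is diagonal, so H^(-1) * g = [0.3844, -2.3356].
Step 2: g^T H^(-1) g = sum_i g_i^2 / H_ii
  = (2.3065)^2/6 + (-7.0068)^2/3
  = 0.8867 + 16.3651 = 17.2517
Step 3: Objective decrease = 0.5 * g^T H^(-1) g = 8.6259


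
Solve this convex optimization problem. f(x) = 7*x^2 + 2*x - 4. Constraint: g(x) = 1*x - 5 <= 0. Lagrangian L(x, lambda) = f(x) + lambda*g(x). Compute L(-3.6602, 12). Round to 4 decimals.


Step 1: Evaluate f(x).
f(-3.6602) = 7*(-3.6602)^2 + 2*(-3.6602) - 4 = 82.459
Step 2: Evaluate g(x).
g(-3.6602) = 1*-3.6602 - 5 = -8.6602
Step 3: Compute Lagrangian.
L = 82.459 + 12*-8.6602 = -21.4634


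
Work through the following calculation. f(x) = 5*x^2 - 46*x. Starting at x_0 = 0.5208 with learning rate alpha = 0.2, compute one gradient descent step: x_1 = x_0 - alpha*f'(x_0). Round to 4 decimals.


We compute the gradient at x_0 and apply the update.
f'(x) = 10*x - 46
f'(0.5208) = 10*0.5208 - 46 = -40.792
x_1 = 0.5208 - 0.2*-40.792 = 8.6792


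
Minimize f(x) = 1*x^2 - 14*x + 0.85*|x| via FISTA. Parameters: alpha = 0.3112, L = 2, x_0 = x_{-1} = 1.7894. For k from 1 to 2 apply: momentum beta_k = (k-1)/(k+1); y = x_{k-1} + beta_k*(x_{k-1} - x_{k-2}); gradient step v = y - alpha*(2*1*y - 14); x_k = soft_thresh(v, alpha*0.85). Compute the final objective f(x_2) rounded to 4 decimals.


FISTA on f(x) = 1*x^2 - 14*x + 0.85*|x|
L = 2, alpha = 0.3112
Iteration 1: beta = 0.0, y = 1.7894 + 0.0*(1.7894 - 1.7894) = 1.7894
  grad(y) = -10.4212, v = y - alpha*grad = 5.0325
  prox(v) = soft_thresh(5.0325, 0.2645) = 4.768
Iteration 2: beta = 0.3333, y = 4.768 + 0.3333*(4.768 - 1.7894) = 5.7608
  grad(y) = -2.4784, v = y - alpha*grad = 6.5321
  prox(v) = soft_thresh(6.5321, 0.2645) = 6.2676
f(x_2) = 1*6.2676^2 - 14*6.2676 + 0.85*|6.2676| = -43.1361


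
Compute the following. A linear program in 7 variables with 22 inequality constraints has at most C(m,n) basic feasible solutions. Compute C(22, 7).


Each vertex corresponds to some choice of n active constraints out of m, so the number of vertices is at most C(m, n) = m! / (n!(m-n)!).
m = 22, n = 7
Numerator: 22 * 21 * 20 * 19 * 18 * 17 * 16
Denominator: 7! = 5040
C(22, 7) = 170544


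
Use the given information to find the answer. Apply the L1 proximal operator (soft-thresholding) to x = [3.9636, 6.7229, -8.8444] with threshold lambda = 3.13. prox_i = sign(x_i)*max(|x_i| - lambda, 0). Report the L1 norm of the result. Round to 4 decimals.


Soft-thresholding with lambda = 3.13:
prox(3.9636) = sign(3.9636)*max(|3.9636| - 3.13, 0) = 0.8336
prox(6.7229) = sign(6.7229)*max(|6.7229| - 3.13, 0) = 3.5929
prox(-8.8444) = sign(-8.8444)*max(|-8.8444| - 3.13, 0) = -5.7144
prox(x) = [0.8336, 3.5929, -5.7144]
||prox(x)||_1 = 0.8336 + 3.5929 + 5.7144 = 10.1409


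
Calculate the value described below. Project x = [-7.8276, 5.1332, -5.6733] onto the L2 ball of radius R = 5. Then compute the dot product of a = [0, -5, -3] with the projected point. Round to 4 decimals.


Step 1: Compute ||x|| (intermediates to 6 decimals).
||x|| = sqrt((-7.8276)^2 + 5.1332^2 + (-5.6733)^2) = 10.945657
Step 2: Project.
Since ||x|| > R, scale = R/||x|| = 5/10.945657 = 0.456802, proj(x) = scale * x
proj(x) = [-3.575663, 2.344856, -2.591575]
Step 3: Dot product.
a^T * proj(x) = 0*(-3.575663) - 5*2.344856 - 3*(-2.591575) = -3.9496


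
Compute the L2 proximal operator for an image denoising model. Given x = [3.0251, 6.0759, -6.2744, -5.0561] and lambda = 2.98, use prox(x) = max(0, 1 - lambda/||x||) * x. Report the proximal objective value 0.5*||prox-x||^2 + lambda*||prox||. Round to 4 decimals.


Step 1: Compute ||x||.
||x|| = 10.5357
Step 2: Compute scaling factor.
scale = max(0, 1 - 2.98/10.5357) = 0.7172
Step 3: prox(x) = [2.1695, 4.3573, -4.4997, -3.626]
||prox(x)|| = 7.5557
Step 4: Proximal objective.
0.5*||prox-x||^2 = 4.4402
lambda*||prox|| = 22.516
Total = 26.9561


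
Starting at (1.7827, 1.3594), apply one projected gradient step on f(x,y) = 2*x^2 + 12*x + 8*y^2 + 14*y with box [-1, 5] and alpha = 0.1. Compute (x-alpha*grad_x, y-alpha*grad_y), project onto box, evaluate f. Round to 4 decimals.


Step 1: Compute gradient at (1.7827, 1.3594).
grad_x = 2*2*1.7827 + 12 = 19.1308
grad_y = 2*8*1.3594 + 14 = 35.7504
Step 2: Gradient step.
x_raw = 1.7827 - 0.1*19.1308 = -0.1304
y_raw = 1.3594 - 0.1*35.7504 = -2.2156
Step 3: Project onto [-1, 5].
x_proj = clip(-0.1304) = -0.1304
y_proj = clip(-2.2156) = -1.0
Step 4: Evaluate f.
f(-0.1304, -1.0) = -7.5306


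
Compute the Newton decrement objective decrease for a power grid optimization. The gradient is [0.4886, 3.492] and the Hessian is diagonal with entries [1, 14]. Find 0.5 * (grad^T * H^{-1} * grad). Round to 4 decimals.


Step 1: H is diagonal, so H^(-1) * g = [0.4886, 0.2494].
Step 2: g^T H^(-1) g = sum_i g_i^2 / H_ii
  = (0.4886)^2/1 + (3.492)^2/14
  = 0.2387 + 0.871 = 1.1097
Step 3: Objective decrease = 0.5 * g^T H^(-1) g = 0.5549


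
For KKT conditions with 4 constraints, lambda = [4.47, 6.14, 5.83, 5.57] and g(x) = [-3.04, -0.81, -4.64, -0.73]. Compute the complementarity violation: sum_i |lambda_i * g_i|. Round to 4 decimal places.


KKT complementary slackness check:
lambda_1 * g_1 = 4.47 * -3.04 = -13.5888
lambda_2 * g_2 = 6.14 * -0.81 = -4.9734
lambda_3 * g_3 = 5.83 * -4.64 = -27.0512
lambda_4 * g_4 = 5.57 * -0.73 = -4.0661
Total violation = 13.5888 + 4.9734 + 27.0512 + 4.0661 = 49.6795


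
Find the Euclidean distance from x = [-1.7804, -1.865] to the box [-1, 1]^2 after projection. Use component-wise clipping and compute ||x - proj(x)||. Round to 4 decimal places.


Project each component onto [-1, 1].
clip(-1.7804) = -1.0, clip(-1.865) = -1.0
Projection = [-1.0, -1.0]
Squared diffs: [0.609, 0.7482]
Distance = sqrt(1.3572) = 1.165


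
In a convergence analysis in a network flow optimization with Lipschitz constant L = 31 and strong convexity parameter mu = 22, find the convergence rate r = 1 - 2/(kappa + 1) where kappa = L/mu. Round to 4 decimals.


Step 1: Compute the condition number.
kappa = L/mu = 31/22 = 1.4091
Step 2: Compute the convergence rate.
r = 1 - 2/(kappa + 1) = 1 - 2*mu/(L + mu) = (L - mu)/(L + mu) = 9/53 = 0.1698


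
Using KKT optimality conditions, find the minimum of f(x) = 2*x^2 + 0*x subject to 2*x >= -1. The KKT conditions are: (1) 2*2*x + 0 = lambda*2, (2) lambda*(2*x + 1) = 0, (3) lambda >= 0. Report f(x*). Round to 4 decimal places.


Step 1: Try lambda = 0 (constraint inactive).
Stationarity: 2*2*x + 0 = 0
x* = 0/(2*2) = 0.0
Check constraint: 2*0.0 = 0.0 >= -1 -- satisfied.
Step 2: Compute optimal value.
f(x*) = 2*0.0^2 + 0*0.0 = 0.0


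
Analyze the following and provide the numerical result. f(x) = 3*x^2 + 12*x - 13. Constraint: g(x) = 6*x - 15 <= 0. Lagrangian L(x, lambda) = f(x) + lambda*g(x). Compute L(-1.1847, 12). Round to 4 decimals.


Step 1: Evaluate f(x).
f(-1.1847) = 3*(-1.1847)^2 + 12*(-1.1847) - 13 = -23.0059
Step 2: Evaluate g(x).
g(-1.1847) = 6*-1.1847 - 15 = -22.1082
Step 3: Compute Lagrangian.
L = -23.0059 + 12*-22.1082 = -288.3043


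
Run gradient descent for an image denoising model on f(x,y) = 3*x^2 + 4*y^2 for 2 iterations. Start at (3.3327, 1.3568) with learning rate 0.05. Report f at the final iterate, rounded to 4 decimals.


Gradient descent on f(x,y) = 3*x^2 + 4*y^2.
Starting point: (3.3327, 1.3568), alpha = 0.05
Step 1: grad_x = 2*3*3.3327 = 19.9962, grad_y = 2*4*1.3568 = 10.8544
  x_1 = 3.3327 - 0.05*19.9962 = 2.3329
  y_1 = 1.3568 - 0.05*10.8544 = 0.8141
Step 2: grad_x = 2*3*2.3329 = 13.9973, grad_y = 2*4*0.8141 = 6.5126
  x_2 = 2.3329 - 0.05*13.9973 = 1.633
  y_2 = 0.8141 - 0.05*6.5126 = 0.4884
f(1.633, 0.4884) = 3*1.633^2 + 4*0.4884^2 = 8.9546


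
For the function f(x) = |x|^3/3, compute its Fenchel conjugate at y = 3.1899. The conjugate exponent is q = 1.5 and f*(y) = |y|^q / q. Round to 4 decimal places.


The conjugate exponent q satisfies 1/p + 1/q = 1.
p = 3, so q = 3/(3 - 1) = 1.5
|y|^q = 3.1899^1.5 = 5.6973
f*(3.1899) = 5.6973 / 1.5 = 3.7982


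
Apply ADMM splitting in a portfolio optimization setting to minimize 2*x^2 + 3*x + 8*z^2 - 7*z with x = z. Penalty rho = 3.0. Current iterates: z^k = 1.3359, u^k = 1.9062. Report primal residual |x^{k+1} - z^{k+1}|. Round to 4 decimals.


ADMM iteration with rho = 3.0, z^k = 1.3359, u^k = 1.9062
Step 1: x-update.
Minimize 2*x^2 + 3*x + (3.0/2)*(x - 1.3359 + 1.9062)^2
FOC: (2*2 + 3.0)*x = -3 + 3.0*(1.3359 - 1.9062)
x^{k+1} = -0.673
Step 2: z-update.
Minimize 8*z^2 - 7*z + (3.0/2)*(-0.673 - z + 1.9062)^2
FOC: (2*8 + 3.0)*z = 7 + 3.0*(-0.673 + 1.9062)
z^{k+1} = 0.5631
Step 3: u-update.
u^{k+1} = 1.9062 - 0.673 - 0.5631 = 0.6701
Step 4: Primal residual = |-0.673 - 0.5631| = 1.2361


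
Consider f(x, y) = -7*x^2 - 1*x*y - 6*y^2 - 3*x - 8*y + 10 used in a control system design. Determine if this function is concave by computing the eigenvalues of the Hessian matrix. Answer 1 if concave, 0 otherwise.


The Hessian of f(x,y) = -7*x^2 - 1*x*y - 6*y^2 - 3*x - 8*y + 10 is:
H = [[-14, -1], [-1, -12]]
Trace = -14 - 12 = -26
Determinant = -14*-12 - (-1)^2 = 167
Discriminant = (-26)^2 - 4*167 = 8.0
Eigenvalues: lambda_1 = -14.4142, lambda_2 = -11.5858
The function is concave.

1


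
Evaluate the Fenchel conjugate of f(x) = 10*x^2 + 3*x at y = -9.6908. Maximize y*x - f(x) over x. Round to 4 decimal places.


f*(y) = sup_x {y*x - a*x^2 - b*x} = sup_x {(y-b)*x - a*x^2}
FOC: (y - b) - 2a*x = 0 => x* = (y - b)/(2a)
x* = (-9.6908 - 3)/(2*10) = -0.6345
f*(-9.6908) = (y-b)^2/(4a) = (-9.6908 - 3)^2/(4*10)
= 161.0564/40 = 4.0264


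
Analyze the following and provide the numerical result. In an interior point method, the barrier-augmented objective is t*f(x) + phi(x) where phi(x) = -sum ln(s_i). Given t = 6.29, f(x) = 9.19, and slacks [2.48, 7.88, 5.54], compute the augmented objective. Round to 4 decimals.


Step 1: Compute log-barrier.
ln values: [0.9083, 2.0643, 1.712]
phi = -(0.9083 + 2.0643 + 1.712) = -4.6846
Step 2: Compute augmented objective.
t*f(x) = 6.29*9.19 = 57.8051
Total = 57.8051 - 4.6846 = 53.1205


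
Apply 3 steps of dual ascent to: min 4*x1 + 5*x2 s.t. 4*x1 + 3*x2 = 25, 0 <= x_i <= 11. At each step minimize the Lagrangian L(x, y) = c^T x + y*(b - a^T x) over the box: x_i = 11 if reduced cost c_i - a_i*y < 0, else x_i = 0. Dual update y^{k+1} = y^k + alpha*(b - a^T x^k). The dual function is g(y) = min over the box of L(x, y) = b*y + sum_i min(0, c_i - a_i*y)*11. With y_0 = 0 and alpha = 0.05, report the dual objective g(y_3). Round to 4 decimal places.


Dual ascent for LP: min 4*x1 + 5*x2, 4*x1 + 3*x2 = 25, 0 <= x_i <= 11
Step 1: y^k = 0.0, reduced costs: (4.0, 5.0)
  x^k = (0.0, 0.0), subgradient = b - a^T x = 25.0
  y^{k+1} = 0.0 + 0.05*25.0 = 1.25
Step 2: y^k = 1.25, reduced costs: (-1.0, 1.25)
  x^k = (11.0, 0.0), subgradient = b - a^T x = -19.0
  y^{k+1} = 1.25 + 0.05*-19.0 = 0.3
Step 3: y^k = 0.3, reduced costs: (2.8, 4.1)
  x^k = (0.0, 0.0), subgradient = b - a^T x = 25.0
  y^{k+1} = 0.3 + 0.05*25.0 = 1.55
Dual objective at y_3 = 1.55: reduced costs (-2.2, 0.35), box minimizer x = (11.0, 0.0)
g(y_3) = b*y + (c1 - a1*y)*x1 + (c2 - a2*y)*x2 = 25*1.55 + (-2.2)*11.0 + 0.35*0.0 = 38.75 - 24.2 + 0.0 = 14.55


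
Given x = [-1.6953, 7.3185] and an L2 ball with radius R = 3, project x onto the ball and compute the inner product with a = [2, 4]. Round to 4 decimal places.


Step 1: Compute ||x|| (intermediates to 6 decimals).
||x|| = sqrt((-1.6953)^2 + 7.3185^2) = 7.512289
Step 2: Project.
Since ||x|| > R, scale = R/||x|| = 3/7.512289 = 0.399346, proj(x) = scale * x
proj(x) = [-0.677011, 2.922614]
Step 3: Dot product.
a^T * proj(x) = 2*(-0.677011) + 4*2.922614 = 10.3364


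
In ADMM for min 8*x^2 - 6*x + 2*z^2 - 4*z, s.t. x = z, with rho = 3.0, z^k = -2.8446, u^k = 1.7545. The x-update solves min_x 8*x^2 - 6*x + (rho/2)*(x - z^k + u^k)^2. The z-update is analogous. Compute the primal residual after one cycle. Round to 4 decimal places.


ADMM iteration with rho = 3.0, z^k = -2.8446, u^k = 1.7545
Step 1: x-update.
Minimize 8*x^2 - 6*x + (3.0/2)*(x + 2.8446 + 1.7545)^2
FOC: (2*8 + 3.0)*x = 6 + 3.0*(-2.8446 - 1.7545)
x^{k+1} = -0.4104
Step 2: z-update.
Minimize 2*z^2 - 4*z + (3.0/2)*(-0.4104 - z + 1.7545)^2
FOC: (2*2 + 3.0)*z = 4 + 3.0*(-0.4104 + 1.7545)
z^{k+1} = 1.1475
Step 3: u-update.
u^{k+1} = 1.7545 - 0.4104 - 1.1475 = 0.1966
Step 4: Primal residual = |-0.4104 - 1.1475| = 1.5579


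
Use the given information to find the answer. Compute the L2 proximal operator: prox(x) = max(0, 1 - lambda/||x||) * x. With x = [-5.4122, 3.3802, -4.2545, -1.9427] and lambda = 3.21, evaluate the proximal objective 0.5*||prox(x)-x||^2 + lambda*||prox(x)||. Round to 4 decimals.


Step 1: Compute ||x||.
||x|| = 7.9115
Step 2: Compute scaling factor.
scale = max(0, 1 - 3.21/7.9115) = 0.5943
Step 3: prox(x) = [-3.2163, 2.0087, -2.5283, -1.1545]
||prox(x)|| = 4.7015
Step 4: Proximal objective.
0.5*||prox-x||^2 = 5.1521
lambda*||prox|| = 15.0918
Total = 20.244


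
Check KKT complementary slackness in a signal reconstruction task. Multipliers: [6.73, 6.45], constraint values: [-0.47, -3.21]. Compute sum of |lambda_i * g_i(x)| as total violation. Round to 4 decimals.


KKT complementary slackness check:
lambda_1 * g_1 = 6.73 * -0.47 = -3.1631
lambda_2 * g_2 = 6.45 * -3.21 = -20.7045
Total violation = 3.1631 + 20.7045 = 23.8676


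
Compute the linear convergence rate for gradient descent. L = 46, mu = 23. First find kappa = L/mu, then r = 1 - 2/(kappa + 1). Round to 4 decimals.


Step 1: Compute the condition number.
kappa = L/mu = 46/23 = 2.0
Step 2: Compute the convergence rate.
r = 1 - 2/(kappa + 1) = 1 - 2*mu/(L + mu) = (L - mu)/(L + mu) = 23/69 = 0.3333


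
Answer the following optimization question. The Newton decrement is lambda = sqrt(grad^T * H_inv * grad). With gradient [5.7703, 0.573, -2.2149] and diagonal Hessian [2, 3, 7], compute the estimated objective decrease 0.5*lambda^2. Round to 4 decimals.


Step 1: H is diagonal, so H^(-1) * g = [2.8852, 0.191, -0.3164].
Step 2: g^T H^(-1) g = sum_i g_i^2 / H_ii
  = (5.7703)^2/2 + (0.573)^2/3 + (-2.2149)^2/7
  = 16.6482 + 0.1094 + 0.7008 = 17.4585
Step 3: Objective decrease = 0.5 * g^T H^(-1) g = 8.7292


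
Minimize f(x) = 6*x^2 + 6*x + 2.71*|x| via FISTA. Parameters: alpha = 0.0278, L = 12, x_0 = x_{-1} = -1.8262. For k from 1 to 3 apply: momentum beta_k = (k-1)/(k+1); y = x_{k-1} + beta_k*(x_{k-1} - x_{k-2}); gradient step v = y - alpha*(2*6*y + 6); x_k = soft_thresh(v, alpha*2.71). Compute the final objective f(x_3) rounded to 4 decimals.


FISTA on f(x) = 6*x^2 + 6*x + 2.71*|x|
L = 12, alpha = 0.0278
Iteration 1: beta = 0.0, y = -1.8262 + 0.0*(-1.8262 + 1.8262) = -1.8262
  grad(y) = -15.9144, v = y - alpha*grad = -1.3838
  prox(v) = soft_thresh(-1.3838, 0.0753) = -1.3084
Iteration 2: beta = 0.3333, y = -1.3084 + 0.3333*(-1.3084 + 1.8262) = -1.1359
  grad(y) = -7.6303, v = y - alpha*grad = -0.9237
  prox(v) = soft_thresh(-0.9237, 0.0753) = -0.8484
Iteration 3: beta = 0.5, y = -0.8484 + 0.5*(-0.8484 + 1.3084) = -0.6184
  grad(y) = -1.4205, v = y - alpha*grad = -0.5789
  prox(v) = soft_thresh(-0.5789, 0.0753) = -0.5035
f(x_3) = 6*(-0.5035)^2 + 6*(-0.5035) + 2.71*|-0.5035| = -0.1353


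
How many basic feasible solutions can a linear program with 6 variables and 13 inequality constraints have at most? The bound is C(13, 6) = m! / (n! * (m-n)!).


Each vertex corresponds to some choice of n active constraints out of m, so the number of vertices is at most C(m, n) = m! / (n!(m-n)!).
m = 13, n = 6
Numerator: 13 * 12 * 11 * 10 * 9 * 8
Denominator: 6! = 720
C(13, 6) = 1716


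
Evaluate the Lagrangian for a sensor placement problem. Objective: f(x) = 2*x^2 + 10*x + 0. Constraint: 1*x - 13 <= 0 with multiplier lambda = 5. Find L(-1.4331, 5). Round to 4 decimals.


Step 1: Evaluate f(x).
f(-1.4331) = 2*(-1.4331)^2 + 10*(-1.4331) + 0 = -10.2234
Step 2: Evaluate g(x).
g(-1.4331) = 1*-1.4331 - 13 = -14.4331
Step 3: Compute Lagrangian.
L = -10.2234 + 5*-14.4331 = -82.3889


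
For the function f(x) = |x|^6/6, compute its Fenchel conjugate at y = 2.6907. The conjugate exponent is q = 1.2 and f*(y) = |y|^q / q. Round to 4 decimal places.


The conjugate exponent q satisfies 1/p + 1/q = 1.
p = 6, so q = 6/(6 - 1) = 1.2
|y|^q = 2.6907^1.2 = 3.2797
f*(2.6907) = 3.2797 / 1.2 = 2.7331


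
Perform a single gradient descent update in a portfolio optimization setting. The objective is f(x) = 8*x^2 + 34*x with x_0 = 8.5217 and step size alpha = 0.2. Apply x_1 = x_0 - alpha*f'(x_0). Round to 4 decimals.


We compute the gradient at x_0 and apply the update.
f'(x) = 16*x + 34
f'(8.5217) = 16*8.5217 + 34 = 170.3472
x_1 = 8.5217 - 0.2*170.3472 = -25.5477
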